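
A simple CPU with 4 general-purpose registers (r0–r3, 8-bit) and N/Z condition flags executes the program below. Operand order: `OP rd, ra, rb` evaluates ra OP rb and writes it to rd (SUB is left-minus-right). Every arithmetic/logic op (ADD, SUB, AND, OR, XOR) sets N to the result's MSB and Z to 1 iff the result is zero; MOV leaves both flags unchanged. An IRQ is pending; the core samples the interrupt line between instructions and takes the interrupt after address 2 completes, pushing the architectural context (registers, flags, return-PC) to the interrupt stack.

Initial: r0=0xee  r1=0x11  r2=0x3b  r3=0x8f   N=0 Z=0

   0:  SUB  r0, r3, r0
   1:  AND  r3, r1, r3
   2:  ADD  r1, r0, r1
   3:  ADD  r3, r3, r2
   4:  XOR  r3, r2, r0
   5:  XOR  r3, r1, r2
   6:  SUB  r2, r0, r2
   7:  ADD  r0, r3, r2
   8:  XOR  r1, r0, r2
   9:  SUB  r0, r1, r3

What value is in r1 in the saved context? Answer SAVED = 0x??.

after  0: r0=0xa1 r1=0x11 r2=0x3b r3=0x8f  N=1 Z=0
after  1: r0=0xa1 r1=0x11 r2=0x3b r3=0x01  N=0 Z=0
after  2: r0=0xa1 r1=0xb2 r2=0x3b r3=0x01  N=1 Z=0
-- IRQ taken; context saved, return-PC = 3 --

SAVED = 0xb2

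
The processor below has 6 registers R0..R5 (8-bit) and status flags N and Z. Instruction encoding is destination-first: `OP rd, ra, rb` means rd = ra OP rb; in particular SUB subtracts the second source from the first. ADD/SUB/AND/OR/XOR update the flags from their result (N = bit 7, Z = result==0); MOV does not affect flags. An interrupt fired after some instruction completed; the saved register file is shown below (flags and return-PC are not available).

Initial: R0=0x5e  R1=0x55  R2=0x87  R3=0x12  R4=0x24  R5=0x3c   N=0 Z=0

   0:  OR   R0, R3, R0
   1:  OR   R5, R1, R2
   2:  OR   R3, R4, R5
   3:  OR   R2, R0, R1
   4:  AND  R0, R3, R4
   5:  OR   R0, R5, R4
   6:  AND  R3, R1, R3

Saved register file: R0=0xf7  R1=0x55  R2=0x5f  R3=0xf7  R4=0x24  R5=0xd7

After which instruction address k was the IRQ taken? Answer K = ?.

after  0: R0=0x5e R1=0x55 R2=0x87 R3=0x12 R4=0x24 R5=0x3c  N=0 Z=0
after  1: R0=0x5e R1=0x55 R2=0x87 R3=0x12 R4=0x24 R5=0xd7  N=1 Z=0
after  2: R0=0x5e R1=0x55 R2=0x87 R3=0xf7 R4=0x24 R5=0xd7  N=1 Z=0
after  3: R0=0x5e R1=0x55 R2=0x5f R3=0xf7 R4=0x24 R5=0xd7  N=0 Z=0
after  4: R0=0x24 R1=0x55 R2=0x5f R3=0xf7 R4=0x24 R5=0xd7  N=0 Z=0
after  5: R0=0xf7 R1=0x55 R2=0x5f R3=0xf7 R4=0x24 R5=0xd7  N=1 Z=0
-- IRQ taken; context saved, return-PC = 6 --

K = 5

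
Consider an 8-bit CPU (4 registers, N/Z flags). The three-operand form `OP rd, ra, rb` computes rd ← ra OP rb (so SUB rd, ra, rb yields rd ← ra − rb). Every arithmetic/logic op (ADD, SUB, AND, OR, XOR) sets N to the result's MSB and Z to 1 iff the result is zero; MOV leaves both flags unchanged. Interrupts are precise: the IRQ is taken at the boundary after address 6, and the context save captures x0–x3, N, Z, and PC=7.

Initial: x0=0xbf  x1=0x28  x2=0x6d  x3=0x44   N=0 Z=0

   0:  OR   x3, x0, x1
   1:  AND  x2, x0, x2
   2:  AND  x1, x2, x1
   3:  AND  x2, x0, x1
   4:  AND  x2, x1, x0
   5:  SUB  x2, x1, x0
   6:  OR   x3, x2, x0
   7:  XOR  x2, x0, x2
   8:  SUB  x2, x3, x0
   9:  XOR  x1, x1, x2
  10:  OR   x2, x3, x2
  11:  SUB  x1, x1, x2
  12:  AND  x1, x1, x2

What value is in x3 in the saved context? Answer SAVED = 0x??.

SAVED = 0xff

after  0: x0=0xbf x1=0x28 x2=0x6d x3=0xbf  N=1 Z=0
after  1: x0=0xbf x1=0x28 x2=0x2d x3=0xbf  N=0 Z=0
after  2: x0=0xbf x1=0x28 x2=0x2d x3=0xbf  N=0 Z=0
after  3: x0=0xbf x1=0x28 x2=0x28 x3=0xbf  N=0 Z=0
after  4: x0=0xbf x1=0x28 x2=0x28 x3=0xbf  N=0 Z=0
after  5: x0=0xbf x1=0x28 x2=0x69 x3=0xbf  N=0 Z=0
after  6: x0=0xbf x1=0x28 x2=0x69 x3=0xff  N=1 Z=0
-- IRQ taken; context saved, return-PC = 7 --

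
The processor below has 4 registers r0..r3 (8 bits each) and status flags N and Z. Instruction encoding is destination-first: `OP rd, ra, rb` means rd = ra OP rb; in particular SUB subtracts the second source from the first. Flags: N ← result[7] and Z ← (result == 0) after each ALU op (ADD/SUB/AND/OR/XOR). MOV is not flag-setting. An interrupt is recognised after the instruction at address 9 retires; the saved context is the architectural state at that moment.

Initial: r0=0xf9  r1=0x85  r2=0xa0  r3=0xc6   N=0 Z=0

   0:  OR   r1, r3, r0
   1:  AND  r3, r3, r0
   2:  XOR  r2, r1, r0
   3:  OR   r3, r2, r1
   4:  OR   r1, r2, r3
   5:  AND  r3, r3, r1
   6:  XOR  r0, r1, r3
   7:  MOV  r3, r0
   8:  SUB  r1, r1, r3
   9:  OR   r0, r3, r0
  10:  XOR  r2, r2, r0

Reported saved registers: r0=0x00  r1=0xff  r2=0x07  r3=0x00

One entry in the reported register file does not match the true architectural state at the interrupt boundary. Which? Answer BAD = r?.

BAD = r2

after  0: r0=0xf9 r1=0xff r2=0xa0 r3=0xc6  N=1 Z=0
after  1: r0=0xf9 r1=0xff r2=0xa0 r3=0xc0  N=1 Z=0
after  2: r0=0xf9 r1=0xff r2=0x06 r3=0xc0  N=0 Z=0
after  3: r0=0xf9 r1=0xff r2=0x06 r3=0xff  N=1 Z=0
after  4: r0=0xf9 r1=0xff r2=0x06 r3=0xff  N=1 Z=0
after  5: r0=0xf9 r1=0xff r2=0x06 r3=0xff  N=1 Z=0
after  6: r0=0x00 r1=0xff r2=0x06 r3=0xff  N=0 Z=1
after  7: r0=0x00 r1=0xff r2=0x06 r3=0x00  N=0 Z=1
after  8: r0=0x00 r1=0xff r2=0x06 r3=0x00  N=1 Z=0
after  9: r0=0x00 r1=0xff r2=0x06 r3=0x00  N=0 Z=1
-- IRQ taken; context saved, return-PC = 10 --
mismatch: r2: reported 0x07 vs actual 0x06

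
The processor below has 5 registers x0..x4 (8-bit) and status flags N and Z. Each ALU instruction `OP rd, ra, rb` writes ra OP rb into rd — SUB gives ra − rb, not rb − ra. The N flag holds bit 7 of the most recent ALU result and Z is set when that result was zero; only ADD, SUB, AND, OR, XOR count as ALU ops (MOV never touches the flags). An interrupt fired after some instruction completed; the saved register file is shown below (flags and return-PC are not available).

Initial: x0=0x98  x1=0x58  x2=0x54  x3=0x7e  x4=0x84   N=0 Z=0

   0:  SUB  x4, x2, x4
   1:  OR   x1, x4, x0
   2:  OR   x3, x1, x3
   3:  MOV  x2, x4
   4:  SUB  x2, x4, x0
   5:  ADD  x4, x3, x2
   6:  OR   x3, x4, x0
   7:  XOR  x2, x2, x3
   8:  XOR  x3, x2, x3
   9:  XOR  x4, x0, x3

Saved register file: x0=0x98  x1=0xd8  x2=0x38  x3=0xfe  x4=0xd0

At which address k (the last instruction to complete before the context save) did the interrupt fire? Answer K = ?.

after  0: x0=0x98 x1=0x58 x2=0x54 x3=0x7e x4=0xd0  N=1 Z=0
after  1: x0=0x98 x1=0xd8 x2=0x54 x3=0x7e x4=0xd0  N=1 Z=0
after  2: x0=0x98 x1=0xd8 x2=0x54 x3=0xfe x4=0xd0  N=1 Z=0
after  3: x0=0x98 x1=0xd8 x2=0xd0 x3=0xfe x4=0xd0  N=1 Z=0
after  4: x0=0x98 x1=0xd8 x2=0x38 x3=0xfe x4=0xd0  N=0 Z=0
-- IRQ taken; context saved, return-PC = 5 --

K = 4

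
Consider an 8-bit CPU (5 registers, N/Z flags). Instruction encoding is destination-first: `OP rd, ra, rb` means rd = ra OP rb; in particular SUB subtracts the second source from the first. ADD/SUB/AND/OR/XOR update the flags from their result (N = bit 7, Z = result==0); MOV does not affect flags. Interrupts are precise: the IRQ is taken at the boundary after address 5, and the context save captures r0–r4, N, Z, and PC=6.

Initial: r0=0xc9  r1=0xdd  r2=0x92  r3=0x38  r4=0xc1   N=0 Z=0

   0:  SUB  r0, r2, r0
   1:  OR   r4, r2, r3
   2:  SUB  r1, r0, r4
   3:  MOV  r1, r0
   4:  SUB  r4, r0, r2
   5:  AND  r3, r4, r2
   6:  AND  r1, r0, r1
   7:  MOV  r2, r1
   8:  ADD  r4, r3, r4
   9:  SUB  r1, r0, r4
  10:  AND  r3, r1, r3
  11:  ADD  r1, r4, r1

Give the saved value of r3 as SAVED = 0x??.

after  0: r0=0xc9 r1=0xdd r2=0x92 r3=0x38 r4=0xc1  N=1 Z=0
after  1: r0=0xc9 r1=0xdd r2=0x92 r3=0x38 r4=0xba  N=1 Z=0
after  2: r0=0xc9 r1=0x0f r2=0x92 r3=0x38 r4=0xba  N=0 Z=0
after  3: r0=0xc9 r1=0xc9 r2=0x92 r3=0x38 r4=0xba  N=0 Z=0
after  4: r0=0xc9 r1=0xc9 r2=0x92 r3=0x38 r4=0x37  N=0 Z=0
after  5: r0=0xc9 r1=0xc9 r2=0x92 r3=0x12 r4=0x37  N=0 Z=0
-- IRQ taken; context saved, return-PC = 6 --

SAVED = 0x12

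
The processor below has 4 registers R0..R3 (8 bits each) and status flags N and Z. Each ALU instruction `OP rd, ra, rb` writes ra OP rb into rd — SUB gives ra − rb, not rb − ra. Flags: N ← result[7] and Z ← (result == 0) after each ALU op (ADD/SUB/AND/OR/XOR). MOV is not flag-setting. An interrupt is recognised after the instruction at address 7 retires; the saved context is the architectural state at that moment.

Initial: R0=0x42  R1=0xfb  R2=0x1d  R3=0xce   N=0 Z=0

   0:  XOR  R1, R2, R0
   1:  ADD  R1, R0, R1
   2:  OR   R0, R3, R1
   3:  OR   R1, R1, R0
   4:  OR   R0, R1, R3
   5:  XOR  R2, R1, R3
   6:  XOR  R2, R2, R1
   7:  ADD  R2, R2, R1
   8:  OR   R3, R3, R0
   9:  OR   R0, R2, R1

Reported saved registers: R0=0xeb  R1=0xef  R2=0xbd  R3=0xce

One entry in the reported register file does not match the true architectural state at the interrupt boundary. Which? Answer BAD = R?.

BAD = R0

after  0: R0=0x42 R1=0x5f R2=0x1d R3=0xce  N=0 Z=0
after  1: R0=0x42 R1=0xa1 R2=0x1d R3=0xce  N=1 Z=0
after  2: R0=0xef R1=0xa1 R2=0x1d R3=0xce  N=1 Z=0
after  3: R0=0xef R1=0xef R2=0x1d R3=0xce  N=1 Z=0
after  4: R0=0xef R1=0xef R2=0x1d R3=0xce  N=1 Z=0
after  5: R0=0xef R1=0xef R2=0x21 R3=0xce  N=0 Z=0
after  6: R0=0xef R1=0xef R2=0xce R3=0xce  N=1 Z=0
after  7: R0=0xef R1=0xef R2=0xbd R3=0xce  N=1 Z=0
-- IRQ taken; context saved, return-PC = 8 --
mismatch: R0: reported 0xeb vs actual 0xef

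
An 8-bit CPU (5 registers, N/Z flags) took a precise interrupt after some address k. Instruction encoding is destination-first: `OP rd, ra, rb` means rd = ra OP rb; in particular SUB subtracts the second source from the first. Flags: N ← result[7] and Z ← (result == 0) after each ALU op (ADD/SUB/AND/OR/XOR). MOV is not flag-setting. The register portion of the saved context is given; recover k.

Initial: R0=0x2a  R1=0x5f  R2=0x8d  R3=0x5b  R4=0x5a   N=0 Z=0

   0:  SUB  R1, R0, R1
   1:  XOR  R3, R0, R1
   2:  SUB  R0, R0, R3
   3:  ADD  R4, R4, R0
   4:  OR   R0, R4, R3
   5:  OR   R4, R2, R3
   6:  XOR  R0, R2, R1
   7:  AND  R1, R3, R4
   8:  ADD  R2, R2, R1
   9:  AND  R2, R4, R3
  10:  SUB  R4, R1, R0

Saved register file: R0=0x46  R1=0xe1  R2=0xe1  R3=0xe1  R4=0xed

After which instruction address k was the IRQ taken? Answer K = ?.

after  0: R0=0x2a R1=0xcb R2=0x8d R3=0x5b R4=0x5a  N=1 Z=0
after  1: R0=0x2a R1=0xcb R2=0x8d R3=0xe1 R4=0x5a  N=1 Z=0
after  2: R0=0x49 R1=0xcb R2=0x8d R3=0xe1 R4=0x5a  N=0 Z=0
after  3: R0=0x49 R1=0xcb R2=0x8d R3=0xe1 R4=0xa3  N=1 Z=0
after  4: R0=0xe3 R1=0xcb R2=0x8d R3=0xe1 R4=0xa3  N=1 Z=0
after  5: R0=0xe3 R1=0xcb R2=0x8d R3=0xe1 R4=0xed  N=1 Z=0
after  6: R0=0x46 R1=0xcb R2=0x8d R3=0xe1 R4=0xed  N=0 Z=0
after  7: R0=0x46 R1=0xe1 R2=0x8d R3=0xe1 R4=0xed  N=1 Z=0
after  8: R0=0x46 R1=0xe1 R2=0x6e R3=0xe1 R4=0xed  N=0 Z=0
after  9: R0=0x46 R1=0xe1 R2=0xe1 R3=0xe1 R4=0xed  N=1 Z=0
-- IRQ taken; context saved, return-PC = 10 --

K = 9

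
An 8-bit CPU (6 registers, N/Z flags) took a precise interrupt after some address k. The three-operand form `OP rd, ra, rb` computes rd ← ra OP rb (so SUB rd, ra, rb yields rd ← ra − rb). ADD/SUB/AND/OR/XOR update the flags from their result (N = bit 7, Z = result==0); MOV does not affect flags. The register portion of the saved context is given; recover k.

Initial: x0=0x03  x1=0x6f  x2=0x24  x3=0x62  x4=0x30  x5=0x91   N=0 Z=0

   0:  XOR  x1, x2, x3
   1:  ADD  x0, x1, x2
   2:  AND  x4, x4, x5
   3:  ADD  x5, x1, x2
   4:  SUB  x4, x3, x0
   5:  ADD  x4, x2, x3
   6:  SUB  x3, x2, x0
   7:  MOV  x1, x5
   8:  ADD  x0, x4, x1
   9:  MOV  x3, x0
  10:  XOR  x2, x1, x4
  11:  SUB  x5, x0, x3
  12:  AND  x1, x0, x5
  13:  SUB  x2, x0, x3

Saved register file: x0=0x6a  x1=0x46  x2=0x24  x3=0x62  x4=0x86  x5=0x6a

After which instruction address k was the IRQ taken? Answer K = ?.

K = 5

after  0: x0=0x03 x1=0x46 x2=0x24 x3=0x62 x4=0x30 x5=0x91  N=0 Z=0
after  1: x0=0x6a x1=0x46 x2=0x24 x3=0x62 x4=0x30 x5=0x91  N=0 Z=0
after  2: x0=0x6a x1=0x46 x2=0x24 x3=0x62 x4=0x10 x5=0x91  N=0 Z=0
after  3: x0=0x6a x1=0x46 x2=0x24 x3=0x62 x4=0x10 x5=0x6a  N=0 Z=0
after  4: x0=0x6a x1=0x46 x2=0x24 x3=0x62 x4=0xf8 x5=0x6a  N=1 Z=0
after  5: x0=0x6a x1=0x46 x2=0x24 x3=0x62 x4=0x86 x5=0x6a  N=1 Z=0
-- IRQ taken; context saved, return-PC = 6 --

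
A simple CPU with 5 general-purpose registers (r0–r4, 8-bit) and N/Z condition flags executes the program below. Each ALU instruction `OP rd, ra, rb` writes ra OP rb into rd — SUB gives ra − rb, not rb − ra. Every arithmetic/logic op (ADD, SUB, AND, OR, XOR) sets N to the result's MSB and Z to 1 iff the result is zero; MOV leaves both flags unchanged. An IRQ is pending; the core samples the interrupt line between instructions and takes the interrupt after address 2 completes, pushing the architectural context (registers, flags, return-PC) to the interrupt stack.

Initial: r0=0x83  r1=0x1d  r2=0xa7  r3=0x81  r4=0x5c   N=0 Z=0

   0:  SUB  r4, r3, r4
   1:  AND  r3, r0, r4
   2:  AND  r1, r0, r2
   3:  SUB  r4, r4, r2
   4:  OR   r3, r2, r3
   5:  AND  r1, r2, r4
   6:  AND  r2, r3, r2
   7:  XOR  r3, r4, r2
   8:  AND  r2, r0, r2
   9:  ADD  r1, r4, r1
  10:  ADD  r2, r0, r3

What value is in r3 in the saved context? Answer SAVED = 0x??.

SAVED = 0x01

after  0: r0=0x83 r1=0x1d r2=0xa7 r3=0x81 r4=0x25  N=0 Z=0
after  1: r0=0x83 r1=0x1d r2=0xa7 r3=0x01 r4=0x25  N=0 Z=0
after  2: r0=0x83 r1=0x83 r2=0xa7 r3=0x01 r4=0x25  N=1 Z=0
-- IRQ taken; context saved, return-PC = 3 --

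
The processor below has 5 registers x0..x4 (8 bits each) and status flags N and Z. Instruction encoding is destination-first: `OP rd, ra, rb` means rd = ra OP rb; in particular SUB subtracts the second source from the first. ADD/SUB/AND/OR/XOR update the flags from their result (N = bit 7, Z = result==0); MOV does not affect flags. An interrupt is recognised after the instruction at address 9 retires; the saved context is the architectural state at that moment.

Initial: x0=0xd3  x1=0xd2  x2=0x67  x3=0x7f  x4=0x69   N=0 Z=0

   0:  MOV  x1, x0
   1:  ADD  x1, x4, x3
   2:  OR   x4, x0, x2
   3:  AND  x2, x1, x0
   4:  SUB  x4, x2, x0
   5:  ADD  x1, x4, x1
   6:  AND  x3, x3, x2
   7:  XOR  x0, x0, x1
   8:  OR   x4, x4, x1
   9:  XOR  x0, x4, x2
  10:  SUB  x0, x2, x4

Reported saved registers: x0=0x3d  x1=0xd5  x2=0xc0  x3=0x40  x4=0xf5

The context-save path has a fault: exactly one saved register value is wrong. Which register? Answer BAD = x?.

BAD = x4

after  0: x0=0xd3 x1=0xd3 x2=0x67 x3=0x7f x4=0x69  N=0 Z=0
after  1: x0=0xd3 x1=0xe8 x2=0x67 x3=0x7f x4=0x69  N=1 Z=0
after  2: x0=0xd3 x1=0xe8 x2=0x67 x3=0x7f x4=0xf7  N=1 Z=0
after  3: x0=0xd3 x1=0xe8 x2=0xc0 x3=0x7f x4=0xf7  N=1 Z=0
after  4: x0=0xd3 x1=0xe8 x2=0xc0 x3=0x7f x4=0xed  N=1 Z=0
after  5: x0=0xd3 x1=0xd5 x2=0xc0 x3=0x7f x4=0xed  N=1 Z=0
after  6: x0=0xd3 x1=0xd5 x2=0xc0 x3=0x40 x4=0xed  N=0 Z=0
after  7: x0=0x06 x1=0xd5 x2=0xc0 x3=0x40 x4=0xed  N=0 Z=0
after  8: x0=0x06 x1=0xd5 x2=0xc0 x3=0x40 x4=0xfd  N=1 Z=0
after  9: x0=0x3d x1=0xd5 x2=0xc0 x3=0x40 x4=0xfd  N=0 Z=0
-- IRQ taken; context saved, return-PC = 10 --
mismatch: x4: reported 0xf5 vs actual 0xfd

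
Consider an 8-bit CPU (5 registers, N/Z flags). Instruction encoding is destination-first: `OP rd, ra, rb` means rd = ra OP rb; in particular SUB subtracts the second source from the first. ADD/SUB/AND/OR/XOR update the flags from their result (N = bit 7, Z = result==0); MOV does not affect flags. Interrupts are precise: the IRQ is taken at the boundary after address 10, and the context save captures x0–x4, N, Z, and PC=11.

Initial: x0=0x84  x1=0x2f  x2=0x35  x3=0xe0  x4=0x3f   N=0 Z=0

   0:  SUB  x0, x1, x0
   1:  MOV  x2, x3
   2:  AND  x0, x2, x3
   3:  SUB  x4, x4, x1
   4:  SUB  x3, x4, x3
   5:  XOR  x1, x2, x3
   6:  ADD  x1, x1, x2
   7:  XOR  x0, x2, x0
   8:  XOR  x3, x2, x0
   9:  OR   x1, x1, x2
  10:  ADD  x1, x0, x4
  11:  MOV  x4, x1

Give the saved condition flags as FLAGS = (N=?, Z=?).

FLAGS = (N=0, Z=0)

after  0: x0=0xab x1=0x2f x2=0x35 x3=0xe0 x4=0x3f  N=1 Z=0
after  1: x0=0xab x1=0x2f x2=0xe0 x3=0xe0 x4=0x3f  N=1 Z=0
after  2: x0=0xe0 x1=0x2f x2=0xe0 x3=0xe0 x4=0x3f  N=1 Z=0
after  3: x0=0xe0 x1=0x2f x2=0xe0 x3=0xe0 x4=0x10  N=0 Z=0
after  4: x0=0xe0 x1=0x2f x2=0xe0 x3=0x30 x4=0x10  N=0 Z=0
after  5: x0=0xe0 x1=0xd0 x2=0xe0 x3=0x30 x4=0x10  N=1 Z=0
after  6: x0=0xe0 x1=0xb0 x2=0xe0 x3=0x30 x4=0x10  N=1 Z=0
after  7: x0=0x00 x1=0xb0 x2=0xe0 x3=0x30 x4=0x10  N=0 Z=1
after  8: x0=0x00 x1=0xb0 x2=0xe0 x3=0xe0 x4=0x10  N=1 Z=0
after  9: x0=0x00 x1=0xf0 x2=0xe0 x3=0xe0 x4=0x10  N=1 Z=0
after 10: x0=0x00 x1=0x10 x2=0xe0 x3=0xe0 x4=0x10  N=0 Z=0
-- IRQ taken; context saved, return-PC = 11 --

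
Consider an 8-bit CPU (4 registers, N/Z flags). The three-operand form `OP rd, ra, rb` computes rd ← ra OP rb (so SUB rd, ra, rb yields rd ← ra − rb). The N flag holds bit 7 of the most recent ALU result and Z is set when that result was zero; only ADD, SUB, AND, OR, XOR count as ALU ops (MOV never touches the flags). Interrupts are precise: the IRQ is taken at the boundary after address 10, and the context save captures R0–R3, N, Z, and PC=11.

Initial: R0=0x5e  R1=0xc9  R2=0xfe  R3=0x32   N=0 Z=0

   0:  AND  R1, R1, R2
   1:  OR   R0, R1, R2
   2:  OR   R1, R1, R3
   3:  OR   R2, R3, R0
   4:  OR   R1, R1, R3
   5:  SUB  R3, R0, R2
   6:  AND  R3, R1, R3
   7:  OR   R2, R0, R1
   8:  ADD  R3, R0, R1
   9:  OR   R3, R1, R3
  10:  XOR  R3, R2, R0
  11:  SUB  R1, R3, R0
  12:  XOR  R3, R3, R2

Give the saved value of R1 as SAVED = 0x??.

after  0: R0=0x5e R1=0xc8 R2=0xfe R3=0x32  N=1 Z=0
after  1: R0=0xfe R1=0xc8 R2=0xfe R3=0x32  N=1 Z=0
after  2: R0=0xfe R1=0xfa R2=0xfe R3=0x32  N=1 Z=0
after  3: R0=0xfe R1=0xfa R2=0xfe R3=0x32  N=1 Z=0
after  4: R0=0xfe R1=0xfa R2=0xfe R3=0x32  N=1 Z=0
after  5: R0=0xfe R1=0xfa R2=0xfe R3=0x00  N=0 Z=1
after  6: R0=0xfe R1=0xfa R2=0xfe R3=0x00  N=0 Z=1
after  7: R0=0xfe R1=0xfa R2=0xfe R3=0x00  N=1 Z=0
after  8: R0=0xfe R1=0xfa R2=0xfe R3=0xf8  N=1 Z=0
after  9: R0=0xfe R1=0xfa R2=0xfe R3=0xfa  N=1 Z=0
after 10: R0=0xfe R1=0xfa R2=0xfe R3=0x00  N=0 Z=1
-- IRQ taken; context saved, return-PC = 11 --

SAVED = 0xfa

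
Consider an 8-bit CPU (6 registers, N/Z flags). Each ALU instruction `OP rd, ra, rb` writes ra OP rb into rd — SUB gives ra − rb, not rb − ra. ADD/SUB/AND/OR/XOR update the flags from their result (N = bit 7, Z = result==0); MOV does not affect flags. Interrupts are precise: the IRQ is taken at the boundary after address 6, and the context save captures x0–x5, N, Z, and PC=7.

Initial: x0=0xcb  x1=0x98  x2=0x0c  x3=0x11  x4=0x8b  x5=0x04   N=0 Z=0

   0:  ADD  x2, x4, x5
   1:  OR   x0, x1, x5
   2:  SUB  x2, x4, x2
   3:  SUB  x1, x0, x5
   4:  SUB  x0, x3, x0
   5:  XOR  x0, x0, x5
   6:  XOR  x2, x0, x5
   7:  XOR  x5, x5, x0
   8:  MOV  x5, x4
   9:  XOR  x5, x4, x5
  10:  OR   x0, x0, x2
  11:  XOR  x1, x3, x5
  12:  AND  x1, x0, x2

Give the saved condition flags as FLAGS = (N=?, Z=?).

after  0: x0=0xcb x1=0x98 x2=0x8f x3=0x11 x4=0x8b x5=0x04  N=1 Z=0
after  1: x0=0x9c x1=0x98 x2=0x8f x3=0x11 x4=0x8b x5=0x04  N=1 Z=0
after  2: x0=0x9c x1=0x98 x2=0xfc x3=0x11 x4=0x8b x5=0x04  N=1 Z=0
after  3: x0=0x9c x1=0x98 x2=0xfc x3=0x11 x4=0x8b x5=0x04  N=1 Z=0
after  4: x0=0x75 x1=0x98 x2=0xfc x3=0x11 x4=0x8b x5=0x04  N=0 Z=0
after  5: x0=0x71 x1=0x98 x2=0xfc x3=0x11 x4=0x8b x5=0x04  N=0 Z=0
after  6: x0=0x71 x1=0x98 x2=0x75 x3=0x11 x4=0x8b x5=0x04  N=0 Z=0
-- IRQ taken; context saved, return-PC = 7 --

FLAGS = (N=0, Z=0)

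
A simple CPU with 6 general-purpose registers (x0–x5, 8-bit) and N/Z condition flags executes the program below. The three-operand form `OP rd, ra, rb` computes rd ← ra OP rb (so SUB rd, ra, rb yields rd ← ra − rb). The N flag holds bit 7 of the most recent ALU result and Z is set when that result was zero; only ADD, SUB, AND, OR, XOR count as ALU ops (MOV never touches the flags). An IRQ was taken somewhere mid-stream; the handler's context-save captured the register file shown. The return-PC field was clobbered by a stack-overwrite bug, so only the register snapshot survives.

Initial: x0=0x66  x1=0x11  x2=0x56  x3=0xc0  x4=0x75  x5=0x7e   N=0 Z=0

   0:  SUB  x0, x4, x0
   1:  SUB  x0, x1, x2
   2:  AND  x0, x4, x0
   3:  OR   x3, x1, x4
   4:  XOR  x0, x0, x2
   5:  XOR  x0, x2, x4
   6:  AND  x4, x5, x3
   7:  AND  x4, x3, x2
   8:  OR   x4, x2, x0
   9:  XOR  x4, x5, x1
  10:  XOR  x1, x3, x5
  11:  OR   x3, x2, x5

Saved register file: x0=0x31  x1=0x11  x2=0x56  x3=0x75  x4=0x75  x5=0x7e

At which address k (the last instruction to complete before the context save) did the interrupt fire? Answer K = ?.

after  0: x0=0x0f x1=0x11 x2=0x56 x3=0xc0 x4=0x75 x5=0x7e  N=0 Z=0
after  1: x0=0xbb x1=0x11 x2=0x56 x3=0xc0 x4=0x75 x5=0x7e  N=1 Z=0
after  2: x0=0x31 x1=0x11 x2=0x56 x3=0xc0 x4=0x75 x5=0x7e  N=0 Z=0
after  3: x0=0x31 x1=0x11 x2=0x56 x3=0x75 x4=0x75 x5=0x7e  N=0 Z=0
-- IRQ taken; context saved, return-PC = 4 --

K = 3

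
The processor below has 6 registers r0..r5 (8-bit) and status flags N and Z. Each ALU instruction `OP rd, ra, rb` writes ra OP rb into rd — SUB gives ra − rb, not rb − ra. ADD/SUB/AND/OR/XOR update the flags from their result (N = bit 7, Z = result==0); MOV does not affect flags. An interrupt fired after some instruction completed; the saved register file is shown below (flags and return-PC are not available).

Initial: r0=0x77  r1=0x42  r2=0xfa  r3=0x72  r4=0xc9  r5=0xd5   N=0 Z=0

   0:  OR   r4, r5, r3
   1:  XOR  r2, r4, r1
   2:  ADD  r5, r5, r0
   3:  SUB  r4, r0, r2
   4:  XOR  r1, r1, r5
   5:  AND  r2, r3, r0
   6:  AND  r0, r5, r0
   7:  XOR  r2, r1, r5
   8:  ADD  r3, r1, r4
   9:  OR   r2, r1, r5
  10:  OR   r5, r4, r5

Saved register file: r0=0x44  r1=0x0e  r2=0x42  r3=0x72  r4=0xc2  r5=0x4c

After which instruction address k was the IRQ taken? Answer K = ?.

K = 7

after  0: r0=0x77 r1=0x42 r2=0xfa r3=0x72 r4=0xf7 r5=0xd5  N=1 Z=0
after  1: r0=0x77 r1=0x42 r2=0xb5 r3=0x72 r4=0xf7 r5=0xd5  N=1 Z=0
after  2: r0=0x77 r1=0x42 r2=0xb5 r3=0x72 r4=0xf7 r5=0x4c  N=0 Z=0
after  3: r0=0x77 r1=0x42 r2=0xb5 r3=0x72 r4=0xc2 r5=0x4c  N=1 Z=0
after  4: r0=0x77 r1=0x0e r2=0xb5 r3=0x72 r4=0xc2 r5=0x4c  N=0 Z=0
after  5: r0=0x77 r1=0x0e r2=0x72 r3=0x72 r4=0xc2 r5=0x4c  N=0 Z=0
after  6: r0=0x44 r1=0x0e r2=0x72 r3=0x72 r4=0xc2 r5=0x4c  N=0 Z=0
after  7: r0=0x44 r1=0x0e r2=0x42 r3=0x72 r4=0xc2 r5=0x4c  N=0 Z=0
-- IRQ taken; context saved, return-PC = 8 --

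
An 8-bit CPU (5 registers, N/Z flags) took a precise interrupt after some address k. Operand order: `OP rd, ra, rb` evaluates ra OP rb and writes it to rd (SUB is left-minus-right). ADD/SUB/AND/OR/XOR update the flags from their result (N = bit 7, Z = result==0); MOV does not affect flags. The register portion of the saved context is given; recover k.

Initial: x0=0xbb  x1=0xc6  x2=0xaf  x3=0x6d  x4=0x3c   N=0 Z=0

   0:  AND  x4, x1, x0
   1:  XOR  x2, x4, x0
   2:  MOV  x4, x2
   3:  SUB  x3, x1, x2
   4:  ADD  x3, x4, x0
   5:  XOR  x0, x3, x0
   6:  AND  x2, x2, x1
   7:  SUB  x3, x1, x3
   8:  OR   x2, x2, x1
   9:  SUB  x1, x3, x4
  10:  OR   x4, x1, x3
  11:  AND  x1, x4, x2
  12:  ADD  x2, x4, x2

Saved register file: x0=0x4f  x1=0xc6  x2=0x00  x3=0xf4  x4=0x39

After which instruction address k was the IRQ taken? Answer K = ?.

after  0: x0=0xbb x1=0xc6 x2=0xaf x3=0x6d x4=0x82  N=1 Z=0
after  1: x0=0xbb x1=0xc6 x2=0x39 x3=0x6d x4=0x82  N=0 Z=0
after  2: x0=0xbb x1=0xc6 x2=0x39 x3=0x6d x4=0x39  N=0 Z=0
after  3: x0=0xbb x1=0xc6 x2=0x39 x3=0x8d x4=0x39  N=1 Z=0
after  4: x0=0xbb x1=0xc6 x2=0x39 x3=0xf4 x4=0x39  N=1 Z=0
after  5: x0=0x4f x1=0xc6 x2=0x39 x3=0xf4 x4=0x39  N=0 Z=0
after  6: x0=0x4f x1=0xc6 x2=0x00 x3=0xf4 x4=0x39  N=0 Z=1
-- IRQ taken; context saved, return-PC = 7 --

K = 6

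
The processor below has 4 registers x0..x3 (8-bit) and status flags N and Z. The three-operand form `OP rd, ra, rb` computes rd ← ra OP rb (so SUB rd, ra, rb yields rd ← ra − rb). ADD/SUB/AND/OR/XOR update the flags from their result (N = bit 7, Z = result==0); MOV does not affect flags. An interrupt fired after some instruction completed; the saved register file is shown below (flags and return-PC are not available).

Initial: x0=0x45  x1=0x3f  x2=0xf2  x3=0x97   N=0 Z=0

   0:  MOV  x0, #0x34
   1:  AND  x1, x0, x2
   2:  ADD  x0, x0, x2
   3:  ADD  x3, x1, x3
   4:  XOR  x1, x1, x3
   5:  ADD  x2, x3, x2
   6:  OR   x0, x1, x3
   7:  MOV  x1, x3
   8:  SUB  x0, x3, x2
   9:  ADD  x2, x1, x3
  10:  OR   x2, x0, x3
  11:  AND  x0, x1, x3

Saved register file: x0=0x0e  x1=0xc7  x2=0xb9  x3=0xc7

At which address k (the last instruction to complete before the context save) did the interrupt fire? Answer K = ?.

K = 8

after  0: x0=0x34 x1=0x3f x2=0xf2 x3=0x97  N=0 Z=0
after  1: x0=0x34 x1=0x30 x2=0xf2 x3=0x97  N=0 Z=0
after  2: x0=0x26 x1=0x30 x2=0xf2 x3=0x97  N=0 Z=0
after  3: x0=0x26 x1=0x30 x2=0xf2 x3=0xc7  N=1 Z=0
after  4: x0=0x26 x1=0xf7 x2=0xf2 x3=0xc7  N=1 Z=0
after  5: x0=0x26 x1=0xf7 x2=0xb9 x3=0xc7  N=1 Z=0
after  6: x0=0xf7 x1=0xf7 x2=0xb9 x3=0xc7  N=1 Z=0
after  7: x0=0xf7 x1=0xc7 x2=0xb9 x3=0xc7  N=1 Z=0
after  8: x0=0x0e x1=0xc7 x2=0xb9 x3=0xc7  N=0 Z=0
-- IRQ taken; context saved, return-PC = 9 --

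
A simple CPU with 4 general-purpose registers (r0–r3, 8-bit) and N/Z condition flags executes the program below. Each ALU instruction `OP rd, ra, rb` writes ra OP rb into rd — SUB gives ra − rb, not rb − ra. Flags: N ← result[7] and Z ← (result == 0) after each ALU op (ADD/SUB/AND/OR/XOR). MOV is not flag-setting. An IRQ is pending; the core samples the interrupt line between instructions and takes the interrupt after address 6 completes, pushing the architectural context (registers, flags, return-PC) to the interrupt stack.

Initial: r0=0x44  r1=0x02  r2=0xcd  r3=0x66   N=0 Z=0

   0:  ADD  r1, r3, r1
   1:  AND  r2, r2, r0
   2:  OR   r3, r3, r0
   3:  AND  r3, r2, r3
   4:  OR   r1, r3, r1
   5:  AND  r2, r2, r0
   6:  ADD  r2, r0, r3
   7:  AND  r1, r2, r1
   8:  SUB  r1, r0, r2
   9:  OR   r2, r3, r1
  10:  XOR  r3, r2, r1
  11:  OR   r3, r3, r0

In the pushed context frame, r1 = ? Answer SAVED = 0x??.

SAVED = 0x6c

after  0: r0=0x44 r1=0x68 r2=0xcd r3=0x66  N=0 Z=0
after  1: r0=0x44 r1=0x68 r2=0x44 r3=0x66  N=0 Z=0
after  2: r0=0x44 r1=0x68 r2=0x44 r3=0x66  N=0 Z=0
after  3: r0=0x44 r1=0x68 r2=0x44 r3=0x44  N=0 Z=0
after  4: r0=0x44 r1=0x6c r2=0x44 r3=0x44  N=0 Z=0
after  5: r0=0x44 r1=0x6c r2=0x44 r3=0x44  N=0 Z=0
after  6: r0=0x44 r1=0x6c r2=0x88 r3=0x44  N=1 Z=0
-- IRQ taken; context saved, return-PC = 7 --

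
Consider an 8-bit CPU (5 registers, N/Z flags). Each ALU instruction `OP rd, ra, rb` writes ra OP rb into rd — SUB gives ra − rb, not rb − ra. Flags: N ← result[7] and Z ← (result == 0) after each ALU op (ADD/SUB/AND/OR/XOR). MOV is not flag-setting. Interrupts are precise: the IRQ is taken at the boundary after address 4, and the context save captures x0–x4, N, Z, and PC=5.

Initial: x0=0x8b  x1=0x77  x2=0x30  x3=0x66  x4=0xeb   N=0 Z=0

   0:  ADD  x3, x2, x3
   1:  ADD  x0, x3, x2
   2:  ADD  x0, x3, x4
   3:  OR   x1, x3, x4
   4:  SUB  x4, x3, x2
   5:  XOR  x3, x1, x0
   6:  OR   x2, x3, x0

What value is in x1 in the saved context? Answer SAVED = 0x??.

SAVED = 0xff

after  0: x0=0x8b x1=0x77 x2=0x30 x3=0x96 x4=0xeb  N=1 Z=0
after  1: x0=0xc6 x1=0x77 x2=0x30 x3=0x96 x4=0xeb  N=1 Z=0
after  2: x0=0x81 x1=0x77 x2=0x30 x3=0x96 x4=0xeb  N=1 Z=0
after  3: x0=0x81 x1=0xff x2=0x30 x3=0x96 x4=0xeb  N=1 Z=0
after  4: x0=0x81 x1=0xff x2=0x30 x3=0x96 x4=0x66  N=0 Z=0
-- IRQ taken; context saved, return-PC = 5 --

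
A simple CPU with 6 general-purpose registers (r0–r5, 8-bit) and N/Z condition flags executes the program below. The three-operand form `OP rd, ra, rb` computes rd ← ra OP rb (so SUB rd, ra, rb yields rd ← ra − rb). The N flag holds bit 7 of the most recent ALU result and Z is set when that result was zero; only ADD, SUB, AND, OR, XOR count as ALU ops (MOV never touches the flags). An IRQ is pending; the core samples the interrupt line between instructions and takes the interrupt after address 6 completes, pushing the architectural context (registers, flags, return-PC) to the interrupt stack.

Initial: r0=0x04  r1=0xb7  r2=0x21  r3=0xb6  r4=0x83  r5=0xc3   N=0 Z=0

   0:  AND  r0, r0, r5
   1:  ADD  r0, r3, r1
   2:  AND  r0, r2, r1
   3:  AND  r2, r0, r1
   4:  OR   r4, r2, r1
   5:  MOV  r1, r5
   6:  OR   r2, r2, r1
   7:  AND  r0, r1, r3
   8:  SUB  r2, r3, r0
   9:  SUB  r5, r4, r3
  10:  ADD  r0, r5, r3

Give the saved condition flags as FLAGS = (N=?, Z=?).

after  0: r0=0x00 r1=0xb7 r2=0x21 r3=0xb6 r4=0x83 r5=0xc3  N=0 Z=1
after  1: r0=0x6d r1=0xb7 r2=0x21 r3=0xb6 r4=0x83 r5=0xc3  N=0 Z=0
after  2: r0=0x21 r1=0xb7 r2=0x21 r3=0xb6 r4=0x83 r5=0xc3  N=0 Z=0
after  3: r0=0x21 r1=0xb7 r2=0x21 r3=0xb6 r4=0x83 r5=0xc3  N=0 Z=0
after  4: r0=0x21 r1=0xb7 r2=0x21 r3=0xb6 r4=0xb7 r5=0xc3  N=1 Z=0
after  5: r0=0x21 r1=0xc3 r2=0x21 r3=0xb6 r4=0xb7 r5=0xc3  N=1 Z=0
after  6: r0=0x21 r1=0xc3 r2=0xe3 r3=0xb6 r4=0xb7 r5=0xc3  N=1 Z=0
-- IRQ taken; context saved, return-PC = 7 --

FLAGS = (N=1, Z=0)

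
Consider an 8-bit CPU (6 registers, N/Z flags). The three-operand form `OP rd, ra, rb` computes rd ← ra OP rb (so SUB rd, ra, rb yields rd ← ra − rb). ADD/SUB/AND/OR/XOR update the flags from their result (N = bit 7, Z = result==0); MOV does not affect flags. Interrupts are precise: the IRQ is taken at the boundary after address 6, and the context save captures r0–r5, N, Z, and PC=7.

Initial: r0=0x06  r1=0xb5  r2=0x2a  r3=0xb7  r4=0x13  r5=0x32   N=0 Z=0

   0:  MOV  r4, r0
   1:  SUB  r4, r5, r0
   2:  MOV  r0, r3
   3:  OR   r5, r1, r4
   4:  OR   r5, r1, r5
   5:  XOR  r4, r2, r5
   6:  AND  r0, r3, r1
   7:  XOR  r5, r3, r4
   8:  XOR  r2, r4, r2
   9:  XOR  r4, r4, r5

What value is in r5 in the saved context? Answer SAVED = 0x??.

SAVED = 0xbd

after  0: r0=0x06 r1=0xb5 r2=0x2a r3=0xb7 r4=0x06 r5=0x32  N=0 Z=0
after  1: r0=0x06 r1=0xb5 r2=0x2a r3=0xb7 r4=0x2c r5=0x32  N=0 Z=0
after  2: r0=0xb7 r1=0xb5 r2=0x2a r3=0xb7 r4=0x2c r5=0x32  N=0 Z=0
after  3: r0=0xb7 r1=0xb5 r2=0x2a r3=0xb7 r4=0x2c r5=0xbd  N=1 Z=0
after  4: r0=0xb7 r1=0xb5 r2=0x2a r3=0xb7 r4=0x2c r5=0xbd  N=1 Z=0
after  5: r0=0xb7 r1=0xb5 r2=0x2a r3=0xb7 r4=0x97 r5=0xbd  N=1 Z=0
after  6: r0=0xb5 r1=0xb5 r2=0x2a r3=0xb7 r4=0x97 r5=0xbd  N=1 Z=0
-- IRQ taken; context saved, return-PC = 7 --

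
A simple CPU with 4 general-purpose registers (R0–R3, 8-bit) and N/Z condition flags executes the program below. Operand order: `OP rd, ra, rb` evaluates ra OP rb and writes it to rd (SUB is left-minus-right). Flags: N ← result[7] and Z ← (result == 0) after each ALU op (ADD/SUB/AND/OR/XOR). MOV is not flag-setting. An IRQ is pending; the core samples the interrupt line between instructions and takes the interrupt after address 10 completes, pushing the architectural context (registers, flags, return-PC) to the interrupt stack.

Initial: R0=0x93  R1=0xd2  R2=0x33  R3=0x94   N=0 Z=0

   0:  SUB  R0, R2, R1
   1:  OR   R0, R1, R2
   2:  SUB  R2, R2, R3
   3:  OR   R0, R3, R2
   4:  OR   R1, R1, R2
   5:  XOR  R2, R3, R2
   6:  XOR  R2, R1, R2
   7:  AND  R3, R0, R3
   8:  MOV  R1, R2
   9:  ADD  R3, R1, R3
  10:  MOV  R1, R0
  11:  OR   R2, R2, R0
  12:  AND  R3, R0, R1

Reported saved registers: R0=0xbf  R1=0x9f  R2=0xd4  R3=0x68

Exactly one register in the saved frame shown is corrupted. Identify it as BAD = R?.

BAD = R0

after  0: R0=0x61 R1=0xd2 R2=0x33 R3=0x94  N=0 Z=0
after  1: R0=0xf3 R1=0xd2 R2=0x33 R3=0x94  N=1 Z=0
after  2: R0=0xf3 R1=0xd2 R2=0x9f R3=0x94  N=1 Z=0
after  3: R0=0x9f R1=0xd2 R2=0x9f R3=0x94  N=1 Z=0
after  4: R0=0x9f R1=0xdf R2=0x9f R3=0x94  N=1 Z=0
after  5: R0=0x9f R1=0xdf R2=0x0b R3=0x94  N=0 Z=0
after  6: R0=0x9f R1=0xdf R2=0xd4 R3=0x94  N=1 Z=0
after  7: R0=0x9f R1=0xdf R2=0xd4 R3=0x94  N=1 Z=0
after  8: R0=0x9f R1=0xd4 R2=0xd4 R3=0x94  N=1 Z=0
after  9: R0=0x9f R1=0xd4 R2=0xd4 R3=0x68  N=0 Z=0
after 10: R0=0x9f R1=0x9f R2=0xd4 R3=0x68  N=0 Z=0
-- IRQ taken; context saved, return-PC = 11 --
mismatch: R0: reported 0xbf vs actual 0x9f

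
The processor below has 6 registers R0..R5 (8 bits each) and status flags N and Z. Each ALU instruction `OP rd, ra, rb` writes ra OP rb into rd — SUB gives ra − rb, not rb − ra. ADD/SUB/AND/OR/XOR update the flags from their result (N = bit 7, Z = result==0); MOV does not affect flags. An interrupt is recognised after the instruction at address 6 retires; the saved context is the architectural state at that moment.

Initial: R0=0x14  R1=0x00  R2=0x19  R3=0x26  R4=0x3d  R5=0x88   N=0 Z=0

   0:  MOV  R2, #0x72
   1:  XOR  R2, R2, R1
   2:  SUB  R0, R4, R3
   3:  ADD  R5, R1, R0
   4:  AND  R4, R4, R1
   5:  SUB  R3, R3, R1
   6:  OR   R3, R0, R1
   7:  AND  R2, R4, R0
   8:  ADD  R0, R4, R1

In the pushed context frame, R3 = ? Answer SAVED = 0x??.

after  0: R0=0x14 R1=0x00 R2=0x72 R3=0x26 R4=0x3d R5=0x88  N=0 Z=0
after  1: R0=0x14 R1=0x00 R2=0x72 R3=0x26 R4=0x3d R5=0x88  N=0 Z=0
after  2: R0=0x17 R1=0x00 R2=0x72 R3=0x26 R4=0x3d R5=0x88  N=0 Z=0
after  3: R0=0x17 R1=0x00 R2=0x72 R3=0x26 R4=0x3d R5=0x17  N=0 Z=0
after  4: R0=0x17 R1=0x00 R2=0x72 R3=0x26 R4=0x00 R5=0x17  N=0 Z=1
after  5: R0=0x17 R1=0x00 R2=0x72 R3=0x26 R4=0x00 R5=0x17  N=0 Z=0
after  6: R0=0x17 R1=0x00 R2=0x72 R3=0x17 R4=0x00 R5=0x17  N=0 Z=0
-- IRQ taken; context saved, return-PC = 7 --

SAVED = 0x17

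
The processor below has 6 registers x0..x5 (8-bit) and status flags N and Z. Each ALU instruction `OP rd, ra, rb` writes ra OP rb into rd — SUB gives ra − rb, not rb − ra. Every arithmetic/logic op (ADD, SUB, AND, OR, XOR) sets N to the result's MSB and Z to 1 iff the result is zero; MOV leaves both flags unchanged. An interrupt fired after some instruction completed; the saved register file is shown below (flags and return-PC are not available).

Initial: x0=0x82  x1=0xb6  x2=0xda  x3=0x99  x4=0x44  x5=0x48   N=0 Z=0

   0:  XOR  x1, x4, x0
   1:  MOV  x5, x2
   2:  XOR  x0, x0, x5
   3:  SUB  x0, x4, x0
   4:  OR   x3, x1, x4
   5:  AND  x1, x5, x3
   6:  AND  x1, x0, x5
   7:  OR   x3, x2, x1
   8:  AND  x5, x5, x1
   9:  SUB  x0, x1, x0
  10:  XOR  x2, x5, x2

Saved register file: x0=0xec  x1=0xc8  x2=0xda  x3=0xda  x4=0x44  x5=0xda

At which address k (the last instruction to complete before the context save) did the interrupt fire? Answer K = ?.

after  0: x0=0x82 x1=0xc6 x2=0xda x3=0x99 x4=0x44 x5=0x48  N=1 Z=0
after  1: x0=0x82 x1=0xc6 x2=0xda x3=0x99 x4=0x44 x5=0xda  N=1 Z=0
after  2: x0=0x58 x1=0xc6 x2=0xda x3=0x99 x4=0x44 x5=0xda  N=0 Z=0
after  3: x0=0xec x1=0xc6 x2=0xda x3=0x99 x4=0x44 x5=0xda  N=1 Z=0
after  4: x0=0xec x1=0xc6 x2=0xda x3=0xc6 x4=0x44 x5=0xda  N=1 Z=0
after  5: x0=0xec x1=0xc2 x2=0xda x3=0xc6 x4=0x44 x5=0xda  N=1 Z=0
after  6: x0=0xec x1=0xc8 x2=0xda x3=0xc6 x4=0x44 x5=0xda  N=1 Z=0
after  7: x0=0xec x1=0xc8 x2=0xda x3=0xda x4=0x44 x5=0xda  N=1 Z=0
-- IRQ taken; context saved, return-PC = 8 --

K = 7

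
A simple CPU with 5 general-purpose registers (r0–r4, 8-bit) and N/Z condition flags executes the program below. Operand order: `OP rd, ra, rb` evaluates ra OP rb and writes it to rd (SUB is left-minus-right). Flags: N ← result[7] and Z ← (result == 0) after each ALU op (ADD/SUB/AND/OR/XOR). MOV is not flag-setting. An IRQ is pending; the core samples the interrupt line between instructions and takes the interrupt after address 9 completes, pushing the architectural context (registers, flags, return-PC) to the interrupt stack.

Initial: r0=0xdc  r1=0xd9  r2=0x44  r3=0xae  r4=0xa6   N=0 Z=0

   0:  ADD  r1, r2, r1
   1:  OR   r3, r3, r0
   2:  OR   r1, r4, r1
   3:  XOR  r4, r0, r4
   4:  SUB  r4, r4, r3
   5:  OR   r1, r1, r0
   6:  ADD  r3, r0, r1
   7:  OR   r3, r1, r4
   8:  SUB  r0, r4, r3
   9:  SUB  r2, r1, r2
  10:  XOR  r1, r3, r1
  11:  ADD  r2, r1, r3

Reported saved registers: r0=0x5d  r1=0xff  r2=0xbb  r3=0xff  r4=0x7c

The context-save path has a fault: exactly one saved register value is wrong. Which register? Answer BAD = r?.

BAD = r0

after  0: r0=0xdc r1=0x1d r2=0x44 r3=0xae r4=0xa6  N=0 Z=0
after  1: r0=0xdc r1=0x1d r2=0x44 r3=0xfe r4=0xa6  N=1 Z=0
after  2: r0=0xdc r1=0xbf r2=0x44 r3=0xfe r4=0xa6  N=1 Z=0
after  3: r0=0xdc r1=0xbf r2=0x44 r3=0xfe r4=0x7a  N=0 Z=0
after  4: r0=0xdc r1=0xbf r2=0x44 r3=0xfe r4=0x7c  N=0 Z=0
after  5: r0=0xdc r1=0xff r2=0x44 r3=0xfe r4=0x7c  N=1 Z=0
after  6: r0=0xdc r1=0xff r2=0x44 r3=0xdb r4=0x7c  N=1 Z=0
after  7: r0=0xdc r1=0xff r2=0x44 r3=0xff r4=0x7c  N=1 Z=0
after  8: r0=0x7d r1=0xff r2=0x44 r3=0xff r4=0x7c  N=0 Z=0
after  9: r0=0x7d r1=0xff r2=0xbb r3=0xff r4=0x7c  N=1 Z=0
-- IRQ taken; context saved, return-PC = 10 --
mismatch: r0: reported 0x5d vs actual 0x7d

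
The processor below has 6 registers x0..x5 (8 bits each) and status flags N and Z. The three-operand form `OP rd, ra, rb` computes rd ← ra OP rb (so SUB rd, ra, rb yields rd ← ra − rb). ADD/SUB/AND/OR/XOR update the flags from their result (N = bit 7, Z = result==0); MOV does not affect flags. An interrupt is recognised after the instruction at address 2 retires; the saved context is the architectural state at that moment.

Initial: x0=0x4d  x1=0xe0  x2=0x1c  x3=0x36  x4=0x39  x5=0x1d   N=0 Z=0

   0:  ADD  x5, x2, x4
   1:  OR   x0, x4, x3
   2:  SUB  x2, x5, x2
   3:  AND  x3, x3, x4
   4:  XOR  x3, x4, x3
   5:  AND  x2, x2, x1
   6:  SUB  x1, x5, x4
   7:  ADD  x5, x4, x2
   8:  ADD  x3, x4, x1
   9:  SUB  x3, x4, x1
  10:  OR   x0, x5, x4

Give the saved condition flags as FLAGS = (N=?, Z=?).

after  0: x0=0x4d x1=0xe0 x2=0x1c x3=0x36 x4=0x39 x5=0x55  N=0 Z=0
after  1: x0=0x3f x1=0xe0 x2=0x1c x3=0x36 x4=0x39 x5=0x55  N=0 Z=0
after  2: x0=0x3f x1=0xe0 x2=0x39 x3=0x36 x4=0x39 x5=0x55  N=0 Z=0
-- IRQ taken; context saved, return-PC = 3 --

FLAGS = (N=0, Z=0)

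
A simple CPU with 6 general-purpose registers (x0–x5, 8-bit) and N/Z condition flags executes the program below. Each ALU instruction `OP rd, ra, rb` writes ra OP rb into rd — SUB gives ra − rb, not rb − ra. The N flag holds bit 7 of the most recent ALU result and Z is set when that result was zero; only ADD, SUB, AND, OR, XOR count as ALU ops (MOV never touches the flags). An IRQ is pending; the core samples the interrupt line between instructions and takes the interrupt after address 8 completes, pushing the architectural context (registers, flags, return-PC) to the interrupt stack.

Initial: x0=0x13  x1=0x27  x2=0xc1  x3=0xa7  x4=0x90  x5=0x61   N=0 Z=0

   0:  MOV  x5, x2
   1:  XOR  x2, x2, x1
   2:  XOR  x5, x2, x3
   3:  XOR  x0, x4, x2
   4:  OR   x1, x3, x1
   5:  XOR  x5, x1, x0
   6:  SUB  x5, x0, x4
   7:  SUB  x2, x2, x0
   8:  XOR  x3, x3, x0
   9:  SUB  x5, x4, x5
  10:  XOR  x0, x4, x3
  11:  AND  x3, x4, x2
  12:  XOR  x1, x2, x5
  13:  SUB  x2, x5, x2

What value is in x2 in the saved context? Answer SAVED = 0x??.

after  0: x0=0x13 x1=0x27 x2=0xc1 x3=0xa7 x4=0x90 x5=0xc1  N=0 Z=0
after  1: x0=0x13 x1=0x27 x2=0xe6 x3=0xa7 x4=0x90 x5=0xc1  N=1 Z=0
after  2: x0=0x13 x1=0x27 x2=0xe6 x3=0xa7 x4=0x90 x5=0x41  N=0 Z=0
after  3: x0=0x76 x1=0x27 x2=0xe6 x3=0xa7 x4=0x90 x5=0x41  N=0 Z=0
after  4: x0=0x76 x1=0xa7 x2=0xe6 x3=0xa7 x4=0x90 x5=0x41  N=1 Z=0
after  5: x0=0x76 x1=0xa7 x2=0xe6 x3=0xa7 x4=0x90 x5=0xd1  N=1 Z=0
after  6: x0=0x76 x1=0xa7 x2=0xe6 x3=0xa7 x4=0x90 x5=0xe6  N=1 Z=0
after  7: x0=0x76 x1=0xa7 x2=0x70 x3=0xa7 x4=0x90 x5=0xe6  N=0 Z=0
after  8: x0=0x76 x1=0xa7 x2=0x70 x3=0xd1 x4=0x90 x5=0xe6  N=1 Z=0
-- IRQ taken; context saved, return-PC = 9 --

SAVED = 0x70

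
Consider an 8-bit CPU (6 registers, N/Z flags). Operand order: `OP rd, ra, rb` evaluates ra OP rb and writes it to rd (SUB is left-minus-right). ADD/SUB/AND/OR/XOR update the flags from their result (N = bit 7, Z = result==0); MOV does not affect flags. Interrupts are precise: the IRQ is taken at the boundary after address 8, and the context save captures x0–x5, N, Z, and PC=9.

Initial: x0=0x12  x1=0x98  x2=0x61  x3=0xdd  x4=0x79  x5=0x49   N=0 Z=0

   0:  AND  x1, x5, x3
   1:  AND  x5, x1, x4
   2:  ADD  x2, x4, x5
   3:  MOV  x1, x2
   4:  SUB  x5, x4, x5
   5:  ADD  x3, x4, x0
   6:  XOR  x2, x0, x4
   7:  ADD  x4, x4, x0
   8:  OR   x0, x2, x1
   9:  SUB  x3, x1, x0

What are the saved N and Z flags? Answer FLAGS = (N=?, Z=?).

after  0: x0=0x12 x1=0x49 x2=0x61 x3=0xdd x4=0x79 x5=0x49  N=0 Z=0
after  1: x0=0x12 x1=0x49 x2=0x61 x3=0xdd x4=0x79 x5=0x49  N=0 Z=0
after  2: x0=0x12 x1=0x49 x2=0xc2 x3=0xdd x4=0x79 x5=0x49  N=1 Z=0
after  3: x0=0x12 x1=0xc2 x2=0xc2 x3=0xdd x4=0x79 x5=0x49  N=1 Z=0
after  4: x0=0x12 x1=0xc2 x2=0xc2 x3=0xdd x4=0x79 x5=0x30  N=0 Z=0
after  5: x0=0x12 x1=0xc2 x2=0xc2 x3=0x8b x4=0x79 x5=0x30  N=1 Z=0
after  6: x0=0x12 x1=0xc2 x2=0x6b x3=0x8b x4=0x79 x5=0x30  N=0 Z=0
after  7: x0=0x12 x1=0xc2 x2=0x6b x3=0x8b x4=0x8b x5=0x30  N=1 Z=0
after  8: x0=0xeb x1=0xc2 x2=0x6b x3=0x8b x4=0x8b x5=0x30  N=1 Z=0
-- IRQ taken; context saved, return-PC = 9 --

FLAGS = (N=1, Z=0)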